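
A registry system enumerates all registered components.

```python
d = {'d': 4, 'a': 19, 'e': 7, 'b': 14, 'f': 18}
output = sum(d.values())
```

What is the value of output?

Step 1: d.values() = [4, 19, 7, 14, 18].
Step 2: sum = 62.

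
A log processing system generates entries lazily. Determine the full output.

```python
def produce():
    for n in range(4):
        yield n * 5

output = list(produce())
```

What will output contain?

Step 1: For each n in range(4), yield n * 5:
  n=0: yield 0 * 5 = 0
  n=1: yield 1 * 5 = 5
  n=2: yield 2 * 5 = 10
  n=3: yield 3 * 5 = 15
Therefore output = [0, 5, 10, 15].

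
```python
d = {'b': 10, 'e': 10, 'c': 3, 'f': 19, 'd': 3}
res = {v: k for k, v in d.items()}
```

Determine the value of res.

Step 1: Invert dict (swap keys and values):
  'b': 10 -> 10: 'b'
  'e': 10 -> 10: 'e'
  'c': 3 -> 3: 'c'
  'f': 19 -> 19: 'f'
  'd': 3 -> 3: 'd'
Therefore res = {10: 'e', 3: 'd', 19: 'f'}.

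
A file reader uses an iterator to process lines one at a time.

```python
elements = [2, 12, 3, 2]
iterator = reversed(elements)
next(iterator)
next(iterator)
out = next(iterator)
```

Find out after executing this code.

Step 1: reversed([2, 12, 3, 2]) gives iterator: [2, 3, 12, 2].
Step 2: First next() = 2, second next() = 3.
Step 3: Third next() = 12.
Therefore out = 12.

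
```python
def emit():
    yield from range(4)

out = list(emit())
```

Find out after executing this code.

Step 1: yield from delegates to the iterable, yielding each element.
Step 2: Collected values: [0, 1, 2, 3].
Therefore out = [0, 1, 2, 3].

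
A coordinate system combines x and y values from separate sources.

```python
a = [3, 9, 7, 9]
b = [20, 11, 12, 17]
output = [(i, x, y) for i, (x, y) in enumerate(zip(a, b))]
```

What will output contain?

Step 1: enumerate(zip(a, b)) gives index with paired elements:
  i=0: (3, 20)
  i=1: (9, 11)
  i=2: (7, 12)
  i=3: (9, 17)
Therefore output = [(0, 3, 20), (1, 9, 11), (2, 7, 12), (3, 9, 17)].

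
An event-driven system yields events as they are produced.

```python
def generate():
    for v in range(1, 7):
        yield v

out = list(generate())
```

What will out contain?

Step 1: The generator yields each value from range(1, 7).
Step 2: list() consumes all yields: [1, 2, 3, 4, 5, 6].
Therefore out = [1, 2, 3, 4, 5, 6].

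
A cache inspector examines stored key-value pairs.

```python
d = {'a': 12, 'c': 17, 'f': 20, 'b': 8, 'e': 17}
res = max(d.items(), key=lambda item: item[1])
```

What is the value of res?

Step 1: Find item with maximum value:
  ('a', 12)
  ('c', 17)
  ('f', 20)
  ('b', 8)
  ('e', 17)
Step 2: Maximum value is 20 at key 'f'.
Therefore res = ('f', 20).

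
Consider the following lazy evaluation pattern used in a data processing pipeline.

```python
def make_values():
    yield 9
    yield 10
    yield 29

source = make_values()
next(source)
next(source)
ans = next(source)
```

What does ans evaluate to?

Step 1: make_values() creates a generator.
Step 2: next(source) yields 9 (consumed and discarded).
Step 3: next(source) yields 10 (consumed and discarded).
Step 4: next(source) yields 29, assigned to ans.
Therefore ans = 29.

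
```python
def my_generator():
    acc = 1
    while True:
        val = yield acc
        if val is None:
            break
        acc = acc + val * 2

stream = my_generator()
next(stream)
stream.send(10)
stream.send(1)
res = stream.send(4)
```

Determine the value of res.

Step 1: next() -> yield acc=1.
Step 2: send(10) -> val=10, acc = 1 + 10*2 = 21, yield 21.
Step 3: send(1) -> val=1, acc = 21 + 1*2 = 23, yield 23.
Step 4: send(4) -> val=4, acc = 23 + 4*2 = 31, yield 31.
Therefore res = 31.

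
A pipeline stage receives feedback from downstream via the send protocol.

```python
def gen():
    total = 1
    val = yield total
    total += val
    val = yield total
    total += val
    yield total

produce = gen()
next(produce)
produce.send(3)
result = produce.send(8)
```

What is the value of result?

Step 1: next() -> yield total=1.
Step 2: send(3) -> val=3, total = 1+3 = 4, yield 4.
Step 3: send(8) -> val=8, total = 4+8 = 12, yield 12.
Therefore result = 12.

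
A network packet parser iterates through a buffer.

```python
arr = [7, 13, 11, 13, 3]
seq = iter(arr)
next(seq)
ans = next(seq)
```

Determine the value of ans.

Step 1: Create iterator over [7, 13, 11, 13, 3].
Step 2: next() consumes 7.
Step 3: next() returns 13.
Therefore ans = 13.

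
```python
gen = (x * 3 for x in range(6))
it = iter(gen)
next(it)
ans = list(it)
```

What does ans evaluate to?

Step 1: Generator produces [0, 3, 6, 9, 12, 15].
Step 2: next(it) consumes first element (0).
Step 3: list(it) collects remaining: [3, 6, 9, 12, 15].
Therefore ans = [3, 6, 9, 12, 15].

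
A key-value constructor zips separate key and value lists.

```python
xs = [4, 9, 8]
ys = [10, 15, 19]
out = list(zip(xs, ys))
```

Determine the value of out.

Step 1: zip pairs elements at same index:
  Index 0: (4, 10)
  Index 1: (9, 15)
  Index 2: (8, 19)
Therefore out = [(4, 10), (9, 15), (8, 19)].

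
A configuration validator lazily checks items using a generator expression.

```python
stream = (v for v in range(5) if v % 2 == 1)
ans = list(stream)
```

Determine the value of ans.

Step 1: Filter range(5) keeping only odd values:
  v=0: even, excluded
  v=1: odd, included
  v=2: even, excluded
  v=3: odd, included
  v=4: even, excluded
Therefore ans = [1, 3].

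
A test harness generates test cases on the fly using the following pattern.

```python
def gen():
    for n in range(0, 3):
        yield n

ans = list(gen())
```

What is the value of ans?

Step 1: The generator yields each value from range(0, 3).
Step 2: list() consumes all yields: [0, 1, 2].
Therefore ans = [0, 1, 2].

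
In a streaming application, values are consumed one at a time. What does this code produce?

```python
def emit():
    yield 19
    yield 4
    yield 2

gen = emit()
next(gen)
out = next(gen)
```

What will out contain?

Step 1: emit() creates a generator.
Step 2: next(gen) yields 19 (consumed and discarded).
Step 3: next(gen) yields 4, assigned to out.
Therefore out = 4.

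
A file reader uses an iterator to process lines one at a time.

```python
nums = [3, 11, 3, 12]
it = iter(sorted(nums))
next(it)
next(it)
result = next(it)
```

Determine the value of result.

Step 1: sorted([3, 11, 3, 12]) = [3, 3, 11, 12].
Step 2: Create iterator and skip 2 elements.
Step 3: next() returns 11.
Therefore result = 11.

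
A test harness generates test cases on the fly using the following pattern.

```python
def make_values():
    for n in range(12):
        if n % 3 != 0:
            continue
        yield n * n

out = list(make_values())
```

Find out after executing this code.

Step 1: Only yield n**2 when n is divisible by 3:
  n=0: 0 % 3 == 0, yield 0**2 = 0
  n=3: 3 % 3 == 0, yield 3**2 = 9
  n=6: 6 % 3 == 0, yield 6**2 = 36
  n=9: 9 % 3 == 0, yield 9**2 = 81
Therefore out = [0, 9, 36, 81].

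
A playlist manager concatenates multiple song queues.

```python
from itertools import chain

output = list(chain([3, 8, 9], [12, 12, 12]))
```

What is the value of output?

Step 1: chain() concatenates iterables: [3, 8, 9] + [12, 12, 12].
Therefore output = [3, 8, 9, 12, 12, 12].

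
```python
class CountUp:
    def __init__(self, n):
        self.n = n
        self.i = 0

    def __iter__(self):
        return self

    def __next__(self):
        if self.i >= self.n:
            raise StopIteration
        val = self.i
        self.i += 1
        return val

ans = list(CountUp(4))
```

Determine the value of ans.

Step 1: CountUp(4) creates an iterator counting 0 to 3.
Step 2: list() consumes all values: [0, 1, 2, 3].
Therefore ans = [0, 1, 2, 3].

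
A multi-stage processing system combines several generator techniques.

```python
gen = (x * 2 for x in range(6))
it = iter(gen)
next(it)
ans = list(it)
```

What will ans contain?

Step 1: Generator produces [0, 2, 4, 6, 8, 10].
Step 2: next(it) consumes first element (0).
Step 3: list(it) collects remaining: [2, 4, 6, 8, 10].
Therefore ans = [2, 4, 6, 8, 10].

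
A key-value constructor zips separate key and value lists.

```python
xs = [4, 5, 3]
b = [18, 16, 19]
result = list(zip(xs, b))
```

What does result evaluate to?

Step 1: zip pairs elements at same index:
  Index 0: (4, 18)
  Index 1: (5, 16)
  Index 2: (3, 19)
Therefore result = [(4, 18), (5, 16), (3, 19)].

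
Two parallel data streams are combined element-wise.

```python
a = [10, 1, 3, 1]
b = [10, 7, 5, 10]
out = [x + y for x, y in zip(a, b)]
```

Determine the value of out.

Step 1: Add corresponding elements:
  10 + 10 = 20
  1 + 7 = 8
  3 + 5 = 8
  1 + 10 = 11
Therefore out = [20, 8, 8, 11].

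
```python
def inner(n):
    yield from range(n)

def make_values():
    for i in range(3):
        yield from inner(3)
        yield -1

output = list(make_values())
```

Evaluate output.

Step 1: For each i in range(3):
  i=0: yield from inner(3) -> [0, 1, 2], then yield -1
  i=1: yield from inner(3) -> [0, 1, 2], then yield -1
  i=2: yield from inner(3) -> [0, 1, 2], then yield -1
Therefore output = [0, 1, 2, -1, 0, 1, 2, -1, 0, 1, 2, -1].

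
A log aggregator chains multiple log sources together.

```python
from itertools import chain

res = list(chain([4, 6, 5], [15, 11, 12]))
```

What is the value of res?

Step 1: chain() concatenates iterables: [4, 6, 5] + [15, 11, 12].
Therefore res = [4, 6, 5, 15, 11, 12].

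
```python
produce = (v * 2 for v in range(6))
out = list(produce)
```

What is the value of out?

Step 1: For each v in range(6), compute v*2:
  v=0: 0*2 = 0
  v=1: 1*2 = 2
  v=2: 2*2 = 4
  v=3: 3*2 = 6
  v=4: 4*2 = 8
  v=5: 5*2 = 10
Therefore out = [0, 2, 4, 6, 8, 10].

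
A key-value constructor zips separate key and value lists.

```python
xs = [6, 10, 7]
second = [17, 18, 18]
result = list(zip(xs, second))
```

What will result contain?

Step 1: zip pairs elements at same index:
  Index 0: (6, 17)
  Index 1: (10, 18)
  Index 2: (7, 18)
Therefore result = [(6, 17), (10, 18), (7, 18)].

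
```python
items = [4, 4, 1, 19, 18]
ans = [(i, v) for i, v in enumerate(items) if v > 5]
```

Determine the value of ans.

Step 1: Filter enumerate([4, 4, 1, 19, 18]) keeping v > 5:
  (0, 4): 4 <= 5, excluded
  (1, 4): 4 <= 5, excluded
  (2, 1): 1 <= 5, excluded
  (3, 19): 19 > 5, included
  (4, 18): 18 > 5, included
Therefore ans = [(3, 19), (4, 18)].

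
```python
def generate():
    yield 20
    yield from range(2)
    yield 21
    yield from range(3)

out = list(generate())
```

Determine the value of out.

Step 1: Trace yields in order:
  yield 20
  yield 0
  yield 1
  yield 21
  yield 0
  yield 1
  yield 2
Therefore out = [20, 0, 1, 21, 0, 1, 2].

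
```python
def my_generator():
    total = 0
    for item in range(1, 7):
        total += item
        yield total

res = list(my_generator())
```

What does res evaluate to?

Step 1: Generator accumulates running sum:
  item=1: total = 1, yield 1
  item=2: total = 3, yield 3
  item=3: total = 6, yield 6
  item=4: total = 10, yield 10
  item=5: total = 15, yield 15
  item=6: total = 21, yield 21
Therefore res = [1, 3, 6, 10, 15, 21].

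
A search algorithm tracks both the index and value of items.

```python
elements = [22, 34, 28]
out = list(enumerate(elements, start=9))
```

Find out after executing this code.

Step 1: enumerate with start=9:
  (9, 22)
  (10, 34)
  (11, 28)
Therefore out = [(9, 22), (10, 34), (11, 28)].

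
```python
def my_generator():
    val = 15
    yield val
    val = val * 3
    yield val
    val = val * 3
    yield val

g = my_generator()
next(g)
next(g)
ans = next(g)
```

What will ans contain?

Step 1: Trace through generator execution:
  Yield 1: val starts at 15, yield 15
  Yield 2: val = 15 * 3 = 45, yield 45
  Yield 3: val = 45 * 3 = 135, yield 135
Step 2: First next() gets 15, second next() gets the second value, third next() yields 135.
Therefore ans = 135.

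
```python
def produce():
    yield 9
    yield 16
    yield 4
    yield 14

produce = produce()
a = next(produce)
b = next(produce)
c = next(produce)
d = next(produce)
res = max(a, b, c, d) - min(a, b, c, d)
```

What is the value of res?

Step 1: Create generator and consume all values:
  a = next(produce) = 9
  b = next(produce) = 16
  c = next(produce) = 4
  d = next(produce) = 14
Step 2: max = 16, min = 4, res = 16 - 4 = 12.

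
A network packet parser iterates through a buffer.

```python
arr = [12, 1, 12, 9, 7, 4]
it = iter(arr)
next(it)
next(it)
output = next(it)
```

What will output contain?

Step 1: Create iterator over [12, 1, 12, 9, 7, 4].
Step 2: next() consumes 12.
Step 3: next() consumes 1.
Step 4: next() returns 12.
Therefore output = 12.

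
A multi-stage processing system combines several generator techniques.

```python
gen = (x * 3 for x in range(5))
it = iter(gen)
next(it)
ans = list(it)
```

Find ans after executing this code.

Step 1: Generator produces [0, 3, 6, 9, 12].
Step 2: next(it) consumes first element (0).
Step 3: list(it) collects remaining: [3, 6, 9, 12].
Therefore ans = [3, 6, 9, 12].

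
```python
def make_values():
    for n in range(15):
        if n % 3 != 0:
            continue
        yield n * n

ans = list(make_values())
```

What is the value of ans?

Step 1: Only yield n**2 when n is divisible by 3:
  n=0: 0 % 3 == 0, yield 0**2 = 0
  n=3: 3 % 3 == 0, yield 3**2 = 9
  n=6: 6 % 3 == 0, yield 6**2 = 36
  n=9: 9 % 3 == 0, yield 9**2 = 81
  n=12: 12 % 3 == 0, yield 12**2 = 144
Therefore ans = [0, 9, 36, 81, 144].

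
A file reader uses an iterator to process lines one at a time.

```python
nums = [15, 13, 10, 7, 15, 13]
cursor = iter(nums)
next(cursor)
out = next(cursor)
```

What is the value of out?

Step 1: Create iterator over [15, 13, 10, 7, 15, 13].
Step 2: next() consumes 15.
Step 3: next() returns 13.
Therefore out = 13.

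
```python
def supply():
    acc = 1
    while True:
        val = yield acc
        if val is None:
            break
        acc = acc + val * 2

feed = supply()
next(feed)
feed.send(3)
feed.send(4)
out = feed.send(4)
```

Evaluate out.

Step 1: next() -> yield acc=1.
Step 2: send(3) -> val=3, acc = 1 + 3*2 = 7, yield 7.
Step 3: send(4) -> val=4, acc = 7 + 4*2 = 15, yield 15.
Step 4: send(4) -> val=4, acc = 15 + 4*2 = 23, yield 23.
Therefore out = 23.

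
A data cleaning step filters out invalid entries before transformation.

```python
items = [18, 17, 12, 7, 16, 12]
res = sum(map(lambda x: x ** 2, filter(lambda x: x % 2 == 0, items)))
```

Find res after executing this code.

Step 1: Filter even numbers from [18, 17, 12, 7, 16, 12]: [18, 12, 16, 12]
Step 2: Square each: [324, 144, 256, 144]
Step 3: Sum = 868.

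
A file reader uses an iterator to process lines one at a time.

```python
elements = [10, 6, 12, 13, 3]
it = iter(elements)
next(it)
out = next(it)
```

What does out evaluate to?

Step 1: Create iterator over [10, 6, 12, 13, 3].
Step 2: next() consumes 10.
Step 3: next() returns 6.
Therefore out = 6.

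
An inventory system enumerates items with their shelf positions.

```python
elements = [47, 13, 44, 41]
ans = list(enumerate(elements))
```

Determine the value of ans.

Step 1: enumerate pairs each element with its index:
  (0, 47)
  (1, 13)
  (2, 44)
  (3, 41)
Therefore ans = [(0, 47), (1, 13), (2, 44), (3, 41)].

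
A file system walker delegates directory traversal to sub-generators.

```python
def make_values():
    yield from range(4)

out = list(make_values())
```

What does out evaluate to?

Step 1: yield from delegates to the iterable, yielding each element.
Step 2: Collected values: [0, 1, 2, 3].
Therefore out = [0, 1, 2, 3].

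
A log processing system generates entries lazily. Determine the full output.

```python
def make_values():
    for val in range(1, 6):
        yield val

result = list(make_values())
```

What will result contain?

Step 1: The generator yields each value from range(1, 6).
Step 2: list() consumes all yields: [1, 2, 3, 4, 5].
Therefore result = [1, 2, 3, 4, 5].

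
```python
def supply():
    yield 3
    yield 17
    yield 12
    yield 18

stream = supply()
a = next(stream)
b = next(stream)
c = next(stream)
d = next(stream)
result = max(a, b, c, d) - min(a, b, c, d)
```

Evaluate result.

Step 1: Create generator and consume all values:
  a = next(stream) = 3
  b = next(stream) = 17
  c = next(stream) = 12
  d = next(stream) = 18
Step 2: max = 18, min = 3, result = 18 - 3 = 15.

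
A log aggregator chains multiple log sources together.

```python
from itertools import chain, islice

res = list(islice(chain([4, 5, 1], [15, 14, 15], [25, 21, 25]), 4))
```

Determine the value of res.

Step 1: chain([4, 5, 1], [15, 14, 15], [25, 21, 25]) = [4, 5, 1, 15, 14, 15, 25, 21, 25].
Step 2: islice takes first 4 elements: [4, 5, 1, 15].
Therefore res = [4, 5, 1, 15].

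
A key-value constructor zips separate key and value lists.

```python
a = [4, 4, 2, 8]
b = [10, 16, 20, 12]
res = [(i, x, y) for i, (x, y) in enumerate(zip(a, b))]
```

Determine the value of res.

Step 1: enumerate(zip(a, b)) gives index with paired elements:
  i=0: (4, 10)
  i=1: (4, 16)
  i=2: (2, 20)
  i=3: (8, 12)
Therefore res = [(0, 4, 10), (1, 4, 16), (2, 2, 20), (3, 8, 12)].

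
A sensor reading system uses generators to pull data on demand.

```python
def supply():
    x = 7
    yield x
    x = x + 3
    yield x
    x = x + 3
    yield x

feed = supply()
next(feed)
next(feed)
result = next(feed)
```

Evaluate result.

Step 1: Trace through generator execution:
  Yield 1: x starts at 7, yield 7
  Yield 2: x = 7 + 3 = 10, yield 10
  Yield 3: x = 10 + 3 = 13, yield 13
Step 2: First next() gets 7, second next() gets the second value, third next() yields 13.
Therefore result = 13.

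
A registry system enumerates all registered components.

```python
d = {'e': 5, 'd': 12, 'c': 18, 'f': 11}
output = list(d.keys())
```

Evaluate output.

Step 1: d.keys() returns the dictionary keys in insertion order.
Therefore output = ['e', 'd', 'c', 'f'].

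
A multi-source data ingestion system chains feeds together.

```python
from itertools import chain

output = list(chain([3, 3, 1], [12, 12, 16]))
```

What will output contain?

Step 1: chain() concatenates iterables: [3, 3, 1] + [12, 12, 16].
Therefore output = [3, 3, 1, 12, 12, 16].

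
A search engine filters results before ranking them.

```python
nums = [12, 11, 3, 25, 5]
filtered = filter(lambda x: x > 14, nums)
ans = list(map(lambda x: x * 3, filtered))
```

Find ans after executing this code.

Step 1: Filter nums for elements > 14:
  12: removed
  11: removed
  3: removed
  25: kept
  5: removed
Step 2: Map x * 3 on filtered [25]:
  25 -> 75
Therefore ans = [75].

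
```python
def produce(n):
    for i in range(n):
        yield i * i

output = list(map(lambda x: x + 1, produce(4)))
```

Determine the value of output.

Step 1: produce(4) yields squares: [0, 1, 4, 9].
Step 2: map adds 1 to each: [1, 2, 5, 10].
Therefore output = [1, 2, 5, 10].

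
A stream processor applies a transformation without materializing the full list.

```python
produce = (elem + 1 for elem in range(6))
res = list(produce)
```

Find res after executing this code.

Step 1: For each elem in range(6), compute elem+1:
  elem=0: 0+1 = 1
  elem=1: 1+1 = 2
  elem=2: 2+1 = 3
  elem=3: 3+1 = 4
  elem=4: 4+1 = 5
  elem=5: 5+1 = 6
Therefore res = [1, 2, 3, 4, 5, 6].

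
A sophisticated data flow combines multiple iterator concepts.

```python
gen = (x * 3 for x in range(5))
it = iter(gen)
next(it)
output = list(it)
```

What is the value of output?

Step 1: Generator produces [0, 3, 6, 9, 12].
Step 2: next(it) consumes first element (0).
Step 3: list(it) collects remaining: [3, 6, 9, 12].
Therefore output = [3, 6, 9, 12].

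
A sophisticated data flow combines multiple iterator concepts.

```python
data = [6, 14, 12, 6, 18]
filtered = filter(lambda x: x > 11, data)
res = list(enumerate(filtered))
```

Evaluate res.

Step 1: Filter [6, 14, 12, 6, 18] for > 11: [14, 12, 18].
Step 2: enumerate re-indexes from 0: [(0, 14), (1, 12), (2, 18)].
Therefore res = [(0, 14), (1, 12), (2, 18)].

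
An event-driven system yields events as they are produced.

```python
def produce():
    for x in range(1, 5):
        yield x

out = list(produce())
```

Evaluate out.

Step 1: The generator yields each value from range(1, 5).
Step 2: list() consumes all yields: [1, 2, 3, 4].
Therefore out = [1, 2, 3, 4].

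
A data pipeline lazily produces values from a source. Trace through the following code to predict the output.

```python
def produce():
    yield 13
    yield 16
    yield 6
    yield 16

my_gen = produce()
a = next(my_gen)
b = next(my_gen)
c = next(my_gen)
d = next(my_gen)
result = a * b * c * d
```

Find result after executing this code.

Step 1: Create generator and consume all values:
  a = next(my_gen) = 13
  b = next(my_gen) = 16
  c = next(my_gen) = 6
  d = next(my_gen) = 16
Step 2: result = 13 * 16 * 6 * 16 = 19968.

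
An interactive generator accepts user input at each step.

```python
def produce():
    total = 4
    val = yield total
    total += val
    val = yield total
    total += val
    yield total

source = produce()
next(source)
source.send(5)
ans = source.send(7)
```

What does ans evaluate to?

Step 1: next() -> yield total=4.
Step 2: send(5) -> val=5, total = 4+5 = 9, yield 9.
Step 3: send(7) -> val=7, total = 9+7 = 16, yield 16.
Therefore ans = 16.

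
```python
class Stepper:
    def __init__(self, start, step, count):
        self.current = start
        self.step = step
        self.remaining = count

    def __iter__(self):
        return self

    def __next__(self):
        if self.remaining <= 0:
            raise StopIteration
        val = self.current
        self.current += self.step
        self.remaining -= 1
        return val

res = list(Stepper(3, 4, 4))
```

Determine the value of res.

Step 1: Stepper starts at 3, increments by 4, for 4 steps:
  Yield 3, then current += 4
  Yield 7, then current += 4
  Yield 11, then current += 4
  Yield 15, then current += 4
Therefore res = [3, 7, 11, 15].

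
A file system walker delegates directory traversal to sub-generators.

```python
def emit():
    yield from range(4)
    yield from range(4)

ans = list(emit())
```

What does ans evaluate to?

Step 1: Trace yields in order:
  yield 0
  yield 1
  yield 2
  yield 3
  yield 0
  yield 1
  yield 2
  yield 3
Therefore ans = [0, 1, 2, 3, 0, 1, 2, 3].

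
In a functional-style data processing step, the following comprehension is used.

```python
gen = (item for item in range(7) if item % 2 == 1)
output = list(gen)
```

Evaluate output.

Step 1: Filter range(7) keeping only odd values:
  item=0: even, excluded
  item=1: odd, included
  item=2: even, excluded
  item=3: odd, included
  item=4: even, excluded
  item=5: odd, included
  item=6: even, excluded
Therefore output = [1, 3, 5].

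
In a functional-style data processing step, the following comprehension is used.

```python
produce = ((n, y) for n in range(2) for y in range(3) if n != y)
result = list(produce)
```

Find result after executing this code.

Step 1: Nested generator over range(2) x range(3) where n != y:
  (0, 0): excluded (n == y)
  (0, 1): included
  (0, 2): included
  (1, 0): included
  (1, 1): excluded (n == y)
  (1, 2): included
Therefore result = [(0, 1), (0, 2), (1, 0), (1, 2)].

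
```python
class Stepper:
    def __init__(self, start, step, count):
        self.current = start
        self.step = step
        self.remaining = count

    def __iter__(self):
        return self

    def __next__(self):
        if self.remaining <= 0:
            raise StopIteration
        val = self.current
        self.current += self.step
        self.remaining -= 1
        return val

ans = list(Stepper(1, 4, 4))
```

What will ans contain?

Step 1: Stepper starts at 1, increments by 4, for 4 steps:
  Yield 1, then current += 4
  Yield 5, then current += 4
  Yield 9, then current += 4
  Yield 13, then current += 4
Therefore ans = [1, 5, 9, 13].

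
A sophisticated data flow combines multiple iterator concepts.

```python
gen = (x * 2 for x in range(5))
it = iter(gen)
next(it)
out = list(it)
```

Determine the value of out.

Step 1: Generator produces [0, 2, 4, 6, 8].
Step 2: next(it) consumes first element (0).
Step 3: list(it) collects remaining: [2, 4, 6, 8].
Therefore out = [2, 4, 6, 8].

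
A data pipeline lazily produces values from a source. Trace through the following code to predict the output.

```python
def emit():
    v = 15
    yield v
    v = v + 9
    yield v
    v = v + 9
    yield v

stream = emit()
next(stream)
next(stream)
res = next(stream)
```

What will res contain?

Step 1: Trace through generator execution:
  Yield 1: v starts at 15, yield 15
  Yield 2: v = 15 + 9 = 24, yield 24
  Yield 3: v = 24 + 9 = 33, yield 33
Step 2: First next() gets 15, second next() gets the second value, third next() yields 33.
Therefore res = 33.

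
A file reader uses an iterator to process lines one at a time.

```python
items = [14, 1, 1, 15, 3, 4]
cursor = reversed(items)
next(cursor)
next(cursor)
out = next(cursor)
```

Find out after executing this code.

Step 1: reversed([14, 1, 1, 15, 3, 4]) gives iterator: [4, 3, 15, 1, 1, 14].
Step 2: First next() = 4, second next() = 3.
Step 3: Third next() = 15.
Therefore out = 15.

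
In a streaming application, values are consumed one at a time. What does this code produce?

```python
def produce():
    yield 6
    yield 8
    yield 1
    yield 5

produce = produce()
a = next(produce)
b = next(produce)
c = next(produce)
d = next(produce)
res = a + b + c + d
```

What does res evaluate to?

Step 1: Create generator and consume all values:
  a = next(produce) = 6
  b = next(produce) = 8
  c = next(produce) = 1
  d = next(produce) = 5
Step 2: res = 6 + 8 + 1 + 5 = 20.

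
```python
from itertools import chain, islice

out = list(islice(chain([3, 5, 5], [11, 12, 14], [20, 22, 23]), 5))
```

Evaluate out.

Step 1: chain([3, 5, 5], [11, 12, 14], [20, 22, 23]) = [3, 5, 5, 11, 12, 14, 20, 22, 23].
Step 2: islice takes first 5 elements: [3, 5, 5, 11, 12].
Therefore out = [3, 5, 5, 11, 12].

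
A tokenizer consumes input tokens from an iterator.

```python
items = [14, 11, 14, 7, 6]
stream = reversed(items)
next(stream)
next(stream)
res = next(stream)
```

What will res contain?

Step 1: reversed([14, 11, 14, 7, 6]) gives iterator: [6, 7, 14, 11, 14].
Step 2: First next() = 6, second next() = 7.
Step 3: Third next() = 14.
Therefore res = 14.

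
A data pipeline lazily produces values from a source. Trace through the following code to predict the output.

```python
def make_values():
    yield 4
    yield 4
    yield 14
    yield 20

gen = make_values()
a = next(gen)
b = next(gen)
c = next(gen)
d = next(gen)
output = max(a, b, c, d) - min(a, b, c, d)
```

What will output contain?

Step 1: Create generator and consume all values:
  a = next(gen) = 4
  b = next(gen) = 4
  c = next(gen) = 14
  d = next(gen) = 20
Step 2: max = 20, min = 4, output = 20 - 4 = 16.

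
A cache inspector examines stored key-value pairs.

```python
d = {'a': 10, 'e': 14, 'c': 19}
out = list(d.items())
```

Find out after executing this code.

Step 1: d.items() returns (key, value) pairs in insertion order.
Therefore out = [('a', 10), ('e', 14), ('c', 19)].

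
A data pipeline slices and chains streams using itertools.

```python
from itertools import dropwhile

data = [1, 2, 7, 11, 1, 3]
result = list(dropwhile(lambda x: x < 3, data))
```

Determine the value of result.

Step 1: dropwhile drops elements while < 3:
  1 < 3: dropped
  2 < 3: dropped
  7: kept (dropping stopped)
Step 2: Remaining elements kept regardless of condition.
Therefore result = [7, 11, 1, 3].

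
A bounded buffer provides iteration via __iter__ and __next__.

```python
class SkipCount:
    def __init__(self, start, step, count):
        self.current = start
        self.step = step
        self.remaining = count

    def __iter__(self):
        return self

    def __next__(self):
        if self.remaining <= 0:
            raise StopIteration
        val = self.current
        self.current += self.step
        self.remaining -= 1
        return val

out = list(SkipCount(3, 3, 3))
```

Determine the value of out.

Step 1: SkipCount starts at 3, increments by 3, for 3 steps:
  Yield 3, then current += 3
  Yield 6, then current += 3
  Yield 9, then current += 3
Therefore out = [3, 6, 9].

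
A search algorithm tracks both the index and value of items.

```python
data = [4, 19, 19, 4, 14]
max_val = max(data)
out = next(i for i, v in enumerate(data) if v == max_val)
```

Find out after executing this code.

Step 1: max([4, 19, 19, 4, 14]) = 19.
Step 2: Find first index where value == 19:
  Index 0: 4 != 19
  Index 1: 19 == 19, found!
Therefore out = 1.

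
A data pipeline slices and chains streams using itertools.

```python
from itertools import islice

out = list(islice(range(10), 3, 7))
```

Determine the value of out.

Step 1: islice(range(10), 3, 7) takes elements at indices [3, 7).
Step 2: Elements: [3, 4, 5, 6].
Therefore out = [3, 4, 5, 6].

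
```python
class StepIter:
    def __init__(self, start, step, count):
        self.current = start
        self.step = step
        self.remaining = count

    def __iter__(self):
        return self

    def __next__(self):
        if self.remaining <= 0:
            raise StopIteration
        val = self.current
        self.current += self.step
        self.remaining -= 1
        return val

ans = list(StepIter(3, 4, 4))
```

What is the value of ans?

Step 1: StepIter starts at 3, increments by 4, for 4 steps:
  Yield 3, then current += 4
  Yield 7, then current += 4
  Yield 11, then current += 4
  Yield 15, then current += 4
Therefore ans = [3, 7, 11, 15].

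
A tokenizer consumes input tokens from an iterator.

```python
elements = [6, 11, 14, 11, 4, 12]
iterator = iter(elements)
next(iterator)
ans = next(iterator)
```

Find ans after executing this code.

Step 1: Create iterator over [6, 11, 14, 11, 4, 12].
Step 2: next() consumes 6.
Step 3: next() returns 11.
Therefore ans = 11.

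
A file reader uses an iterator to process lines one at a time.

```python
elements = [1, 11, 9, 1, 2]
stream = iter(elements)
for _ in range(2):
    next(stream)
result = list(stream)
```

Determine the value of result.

Step 1: Create iterator over [1, 11, 9, 1, 2].
Step 2: Advance 2 positions (consuming [1, 11]).
Step 3: list() collects remaining elements: [9, 1, 2].
Therefore result = [9, 1, 2].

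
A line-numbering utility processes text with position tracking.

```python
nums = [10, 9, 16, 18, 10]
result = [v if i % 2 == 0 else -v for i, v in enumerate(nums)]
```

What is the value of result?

Step 1: For each (i, v), keep v if i is even, negate if odd:
  i=0 (even): keep 10
  i=1 (odd): negate to -9
  i=2 (even): keep 16
  i=3 (odd): negate to -18
  i=4 (even): keep 10
Therefore result = [10, -9, 16, -18, 10].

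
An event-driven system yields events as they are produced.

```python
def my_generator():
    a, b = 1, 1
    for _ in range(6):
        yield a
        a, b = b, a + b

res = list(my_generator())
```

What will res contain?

Step 1: Fibonacci-like sequence starting with a=1, b=1:
  Iteration 1: yield a=1, then a,b = 1,2
  Iteration 2: yield a=1, then a,b = 2,3
  Iteration 3: yield a=2, then a,b = 3,5
  Iteration 4: yield a=3, then a,b = 5,8
  Iteration 5: yield a=5, then a,b = 8,13
  Iteration 6: yield a=8, then a,b = 13,21
Therefore res = [1, 1, 2, 3, 5, 8].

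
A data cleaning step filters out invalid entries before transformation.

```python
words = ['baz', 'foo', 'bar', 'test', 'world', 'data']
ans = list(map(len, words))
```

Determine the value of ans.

Step 1: Map len() to each word:
  'baz' -> 3
  'foo' -> 3
  'bar' -> 3
  'test' -> 4
  'world' -> 5
  'data' -> 4
Therefore ans = [3, 3, 3, 4, 5, 4].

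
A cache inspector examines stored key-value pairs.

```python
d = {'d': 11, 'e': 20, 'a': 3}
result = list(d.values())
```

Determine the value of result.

Step 1: d.values() returns the dictionary values in insertion order.
Therefore result = [11, 20, 3].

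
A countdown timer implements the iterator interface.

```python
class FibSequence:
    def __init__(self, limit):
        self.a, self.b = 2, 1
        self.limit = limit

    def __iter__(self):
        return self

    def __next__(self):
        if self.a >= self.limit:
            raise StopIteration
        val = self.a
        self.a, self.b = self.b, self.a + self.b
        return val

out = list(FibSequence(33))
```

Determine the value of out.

Step 1: Fibonacci-like sequence (a=2, b=1) until >= 33:
  Yield 2, then a,b = 1,3
  Yield 1, then a,b = 3,4
  Yield 3, then a,b = 4,7
  Yield 4, then a,b = 7,11
  Yield 7, then a,b = 11,18
  Yield 11, then a,b = 18,29
  Yield 18, then a,b = 29,47
  Yield 29, then a,b = 47,76
Step 2: 47 >= 33, stop.
Therefore out = [2, 1, 3, 4, 7, 11, 18, 29].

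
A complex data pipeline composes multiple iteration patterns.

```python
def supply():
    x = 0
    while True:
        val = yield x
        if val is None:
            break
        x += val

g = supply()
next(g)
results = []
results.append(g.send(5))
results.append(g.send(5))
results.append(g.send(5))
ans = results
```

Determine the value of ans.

Step 1: next(g) -> yield 0.
Step 2: send(5) -> x = 5, yield 5.
Step 3: send(5) -> x = 10, yield 10.
Step 4: send(5) -> x = 15, yield 15.
Therefore ans = [5, 10, 15].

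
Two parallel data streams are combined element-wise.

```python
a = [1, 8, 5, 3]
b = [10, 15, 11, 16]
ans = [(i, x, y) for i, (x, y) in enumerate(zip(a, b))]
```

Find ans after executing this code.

Step 1: enumerate(zip(a, b)) gives index with paired elements:
  i=0: (1, 10)
  i=1: (8, 15)
  i=2: (5, 11)
  i=3: (3, 16)
Therefore ans = [(0, 1, 10), (1, 8, 15), (2, 5, 11), (3, 3, 16)].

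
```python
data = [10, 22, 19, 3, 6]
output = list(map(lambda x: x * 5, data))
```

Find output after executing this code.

Step 1: Apply lambda x: x * 5 to each element:
  10 -> 50
  22 -> 110
  19 -> 95
  3 -> 15
  6 -> 30
Therefore output = [50, 110, 95, 15, 30].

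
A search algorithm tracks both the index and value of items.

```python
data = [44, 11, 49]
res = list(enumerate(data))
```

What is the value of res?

Step 1: enumerate pairs each element with its index:
  (0, 44)
  (1, 11)
  (2, 49)
Therefore res = [(0, 44), (1, 11), (2, 49)].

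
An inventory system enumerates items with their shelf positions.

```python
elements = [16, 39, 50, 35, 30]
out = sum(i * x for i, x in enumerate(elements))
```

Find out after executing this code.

Step 1: Compute i * x for each (i, x) in enumerate([16, 39, 50, 35, 30]):
  i=0, x=16: 0*16 = 0
  i=1, x=39: 1*39 = 39
  i=2, x=50: 2*50 = 100
  i=3, x=35: 3*35 = 105
  i=4, x=30: 4*30 = 120
Step 2: sum = 0 + 39 + 100 + 105 + 120 = 364.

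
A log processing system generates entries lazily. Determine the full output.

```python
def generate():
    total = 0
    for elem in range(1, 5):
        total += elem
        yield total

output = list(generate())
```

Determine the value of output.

Step 1: Generator accumulates running sum:
  elem=1: total = 1, yield 1
  elem=2: total = 3, yield 3
  elem=3: total = 6, yield 6
  elem=4: total = 10, yield 10
Therefore output = [1, 3, 6, 10].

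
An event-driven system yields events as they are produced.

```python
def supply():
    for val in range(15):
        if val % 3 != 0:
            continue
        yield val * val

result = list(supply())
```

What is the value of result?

Step 1: Only yield val**2 when val is divisible by 3:
  val=0: 0 % 3 == 0, yield 0**2 = 0
  val=3: 3 % 3 == 0, yield 3**2 = 9
  val=6: 6 % 3 == 0, yield 6**2 = 36
  val=9: 9 % 3 == 0, yield 9**2 = 81
  val=12: 12 % 3 == 0, yield 12**2 = 144
Therefore result = [0, 9, 36, 81, 144].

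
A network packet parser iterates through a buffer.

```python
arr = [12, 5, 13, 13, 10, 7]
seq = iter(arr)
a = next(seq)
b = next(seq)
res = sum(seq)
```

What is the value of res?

Step 1: Create iterator over [12, 5, 13, 13, 10, 7].
Step 2: a = next() = 12, b = next() = 5.
Step 3: sum() of remaining [13, 13, 10, 7] = 43.
Therefore res = 43.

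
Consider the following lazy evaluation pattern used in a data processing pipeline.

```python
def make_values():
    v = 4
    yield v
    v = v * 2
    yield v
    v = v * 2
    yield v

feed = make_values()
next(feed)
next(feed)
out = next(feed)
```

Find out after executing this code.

Step 1: Trace through generator execution:
  Yield 1: v starts at 4, yield 4
  Yield 2: v = 4 * 2 = 8, yield 8
  Yield 3: v = 8 * 2 = 16, yield 16
Step 2: First next() gets 4, second next() gets the second value, third next() yields 16.
Therefore out = 16.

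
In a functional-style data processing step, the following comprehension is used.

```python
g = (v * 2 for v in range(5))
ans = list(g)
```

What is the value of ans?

Step 1: For each v in range(5), compute v*2:
  v=0: 0*2 = 0
  v=1: 1*2 = 2
  v=2: 2*2 = 4
  v=3: 3*2 = 6
  v=4: 4*2 = 8
Therefore ans = [0, 2, 4, 6, 8].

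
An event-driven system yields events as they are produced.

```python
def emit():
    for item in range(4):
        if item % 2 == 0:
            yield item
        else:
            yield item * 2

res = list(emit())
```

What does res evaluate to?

Step 1: For each item in range(4), yield item if even, else item*2:
  item=0 (even): yield 0
  item=1 (odd): yield 1*2 = 2
  item=2 (even): yield 2
  item=3 (odd): yield 3*2 = 6
Therefore res = [0, 2, 2, 6].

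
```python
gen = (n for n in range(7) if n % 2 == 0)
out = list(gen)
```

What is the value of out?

Step 1: Filter range(7) keeping only even values:
  n=0: even, included
  n=1: odd, excluded
  n=2: even, included
  n=3: odd, excluded
  n=4: even, included
  n=5: odd, excluded
  n=6: even, included
Therefore out = [0, 2, 4, 6].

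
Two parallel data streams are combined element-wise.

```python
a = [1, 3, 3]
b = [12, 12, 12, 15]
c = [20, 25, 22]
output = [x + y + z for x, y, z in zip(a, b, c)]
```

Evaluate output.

Step 1: zip three lists (truncates to shortest, len=3):
  1 + 12 + 20 = 33
  3 + 12 + 25 = 40
  3 + 12 + 22 = 37
Therefore output = [33, 40, 37].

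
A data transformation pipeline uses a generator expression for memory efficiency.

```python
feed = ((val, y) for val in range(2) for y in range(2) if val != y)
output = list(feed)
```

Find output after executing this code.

Step 1: Nested generator over range(2) x range(2) where val != y:
  (0, 0): excluded (val == y)
  (0, 1): included
  (1, 0): included
  (1, 1): excluded (val == y)
Therefore output = [(0, 1), (1, 0)].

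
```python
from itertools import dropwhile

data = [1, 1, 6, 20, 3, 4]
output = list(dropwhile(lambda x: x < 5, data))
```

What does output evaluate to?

Step 1: dropwhile drops elements while < 5:
  1 < 5: dropped
  1 < 5: dropped
  6: kept (dropping stopped)
Step 2: Remaining elements kept regardless of condition.
Therefore output = [6, 20, 3, 4].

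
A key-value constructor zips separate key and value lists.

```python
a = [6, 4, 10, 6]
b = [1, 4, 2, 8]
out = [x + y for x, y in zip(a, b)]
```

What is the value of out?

Step 1: Add corresponding elements:
  6 + 1 = 7
  4 + 4 = 8
  10 + 2 = 12
  6 + 8 = 14
Therefore out = [7, 8, 12, 14].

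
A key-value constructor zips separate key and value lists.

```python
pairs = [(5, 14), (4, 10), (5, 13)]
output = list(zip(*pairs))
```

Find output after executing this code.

Step 1: zip(*pairs) transposes: unzips [(5, 14), (4, 10), (5, 13)] into separate sequences.
Step 2: First elements: (5, 4, 5), second elements: (14, 10, 13).
Therefore output = [(5, 4, 5), (14, 10, 13)].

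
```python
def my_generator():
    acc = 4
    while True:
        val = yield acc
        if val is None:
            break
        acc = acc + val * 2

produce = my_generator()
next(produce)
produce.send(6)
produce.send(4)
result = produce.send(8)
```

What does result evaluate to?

Step 1: next() -> yield acc=4.
Step 2: send(6) -> val=6, acc = 4 + 6*2 = 16, yield 16.
Step 3: send(4) -> val=4, acc = 16 + 4*2 = 24, yield 24.
Step 4: send(8) -> val=8, acc = 24 + 8*2 = 40, yield 40.
Therefore result = 40.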